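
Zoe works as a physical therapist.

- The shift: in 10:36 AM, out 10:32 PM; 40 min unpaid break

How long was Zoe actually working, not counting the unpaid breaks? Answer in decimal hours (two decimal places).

11.27 hours

The shift: 10:36 AM–10:32 PM = 11 h 56 min; less 40 min break → 11 h 16 min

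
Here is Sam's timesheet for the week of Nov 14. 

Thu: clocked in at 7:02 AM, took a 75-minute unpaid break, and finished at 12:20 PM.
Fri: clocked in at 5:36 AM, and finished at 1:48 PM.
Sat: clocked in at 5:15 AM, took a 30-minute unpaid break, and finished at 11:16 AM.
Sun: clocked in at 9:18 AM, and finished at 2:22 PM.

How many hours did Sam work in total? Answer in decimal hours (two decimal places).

Thu: 7:02 AM–12:20 PM = 5 h 18 min; less 75 min break → 4 h 3 min
Fri: 5:36 AM–1:48 PM = 8 h 12 min
Sat: 5:15 AM–11:16 AM = 6 h 1 min; less 30 min break → 5 h 31 min
Sun: 9:18 AM–2:22 PM = 5 h 4 min
Total: 4 h 3 min + 8 h 12 min + 5 h 31 min + 5 h 4 min = 22 h 50 min.

22.83 hours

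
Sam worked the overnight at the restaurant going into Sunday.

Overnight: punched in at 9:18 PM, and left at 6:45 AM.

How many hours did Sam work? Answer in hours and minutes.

9 h 27 min

Overnight: 9:18 PM → midnight = 2 h 42 min; midnight → 6:45 AM = 6 h 45 min; span 9 h 27 min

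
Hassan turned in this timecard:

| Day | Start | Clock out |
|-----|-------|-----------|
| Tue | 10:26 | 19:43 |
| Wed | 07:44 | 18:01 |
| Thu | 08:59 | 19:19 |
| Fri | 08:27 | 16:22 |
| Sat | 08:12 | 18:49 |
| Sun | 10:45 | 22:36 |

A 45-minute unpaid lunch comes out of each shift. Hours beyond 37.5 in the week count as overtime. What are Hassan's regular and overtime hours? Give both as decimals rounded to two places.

Tue: 10:26–19:43 = 9 h 17 min; less 45 min break → 8 h 32 min
Wed: 07:44–18:01 = 10 h 17 min; less 45 min break → 9 h 32 min
Thu: 08:59–19:19 = 10 h 20 min; less 45 min break → 9 h 35 min
Fri: 08:27–16:22 = 7 h 55 min; less 45 min break → 7 h 10 min
Sat: 08:12–18:49 = 10 h 37 min; less 45 min break → 9 h 52 min
Sun: 10:45–22:36 = 11 h 51 min; less 45 min break → 11 h 6 min
Total worked: 55 h 47 min = 55.78 h.
Threshold 37.5 h → overtime 18 h 17 min, regular 37 h 30 min.

Regular 37.50 hours, overtime 18.28 hours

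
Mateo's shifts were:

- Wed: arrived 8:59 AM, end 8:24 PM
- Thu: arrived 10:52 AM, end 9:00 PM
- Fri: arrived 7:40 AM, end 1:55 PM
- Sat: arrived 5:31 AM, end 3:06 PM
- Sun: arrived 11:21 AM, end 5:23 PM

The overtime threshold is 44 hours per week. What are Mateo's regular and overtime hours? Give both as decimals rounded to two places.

Regular 43.42 hours, overtime 0.00 hours

Wed: 8:59 AM–8:24 PM = 11 h 25 min
Thu: 10:52 AM–9:00 PM = 10 h 8 min
Fri: 7:40 AM–1:55 PM = 6 h 15 min
Sat: 5:31 AM–3:06 PM = 9 h 35 min
Sun: 11:21 AM–5:23 PM = 6 h 2 min
Total worked: 43 h 25 min = 43.42 h.
Threshold 44 h → overtime 0 h 0 min, regular 43 h 25 min.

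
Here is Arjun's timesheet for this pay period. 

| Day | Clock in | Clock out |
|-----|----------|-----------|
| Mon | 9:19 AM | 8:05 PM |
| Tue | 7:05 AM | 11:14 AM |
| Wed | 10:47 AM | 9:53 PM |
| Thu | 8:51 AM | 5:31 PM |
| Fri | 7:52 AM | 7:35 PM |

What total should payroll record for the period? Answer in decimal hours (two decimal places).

46.40 hours

Mon: 9:19 AM–8:05 PM = 10 h 46 min
Tue: 7:05 AM–11:14 AM = 4 h 9 min
Wed: 10:47 AM–9:53 PM = 11 h 6 min
Thu: 8:51 AM–5:31 PM = 8 h 40 min
Fri: 7:52 AM–7:35 PM = 11 h 43 min
Total: 10 h 46 min + 4 h 9 min + 11 h 6 min + 8 h 40 min + 11 h 43 min = 46 h 24 min.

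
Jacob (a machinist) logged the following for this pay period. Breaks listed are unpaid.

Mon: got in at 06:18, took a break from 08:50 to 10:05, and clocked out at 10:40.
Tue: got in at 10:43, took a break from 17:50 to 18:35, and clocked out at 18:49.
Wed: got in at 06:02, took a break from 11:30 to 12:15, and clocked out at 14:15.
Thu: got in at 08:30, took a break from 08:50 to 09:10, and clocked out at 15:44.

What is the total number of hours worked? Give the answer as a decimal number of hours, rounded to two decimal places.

24.83 hours

Mon: 06:18–10:40 = 4 h 22 min; less 75 min break → 3 h 7 min
Tue: 10:43–18:49 = 8 h 6 min; less 45 min break → 7 h 21 min
Wed: 06:02–14:15 = 8 h 13 min; less 45 min break → 7 h 28 min
Thu: 08:30–15:44 = 7 h 14 min; less 20 min break → 6 h 54 min
Total: 3 h 7 min + 7 h 21 min + 7 h 28 min + 6 h 54 min = 24 h 50 min.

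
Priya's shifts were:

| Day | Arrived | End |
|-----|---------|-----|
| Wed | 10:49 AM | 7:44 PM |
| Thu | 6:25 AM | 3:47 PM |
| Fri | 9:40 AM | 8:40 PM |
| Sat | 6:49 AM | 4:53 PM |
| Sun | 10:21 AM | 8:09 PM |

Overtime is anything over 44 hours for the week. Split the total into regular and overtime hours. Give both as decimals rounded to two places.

Regular 44.00 hours, overtime 5.15 hours

Wed: 10:49 AM–7:44 PM = 8 h 55 min
Thu: 6:25 AM–3:47 PM = 9 h 22 min
Fri: 9:40 AM–8:40 PM = 11 h 0 min
Sat: 6:49 AM–4:53 PM = 10 h 4 min
Sun: 10:21 AM–8:09 PM = 9 h 48 min
Total worked: 49 h 9 min = 49.15 h.
Threshold 44 h → overtime 5 h 9 min, regular 44 h 0 min.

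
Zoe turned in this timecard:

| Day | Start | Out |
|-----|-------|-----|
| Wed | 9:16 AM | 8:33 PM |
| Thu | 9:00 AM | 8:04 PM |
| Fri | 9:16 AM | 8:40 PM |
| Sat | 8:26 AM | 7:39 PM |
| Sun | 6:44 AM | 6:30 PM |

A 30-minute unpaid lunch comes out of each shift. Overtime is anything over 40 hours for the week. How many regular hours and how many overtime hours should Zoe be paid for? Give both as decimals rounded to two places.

Wed: 9:16 AM–8:33 PM = 11 h 17 min; less 30 min break → 10 h 47 min
Thu: 9:00 AM–8:04 PM = 11 h 4 min; less 30 min break → 10 h 34 min
Fri: 9:16 AM–8:40 PM = 11 h 24 min; less 30 min break → 10 h 54 min
Sat: 8:26 AM–7:39 PM = 11 h 13 min; less 30 min break → 10 h 43 min
Sun: 6:44 AM–6:30 PM = 11 h 46 min; less 30 min break → 11 h 16 min
Total worked: 54 h 14 min = 54.23 h.
Threshold 40 h → overtime 14 h 14 min, regular 40 h 0 min.

Regular 40.00 hours, overtime 14.23 hours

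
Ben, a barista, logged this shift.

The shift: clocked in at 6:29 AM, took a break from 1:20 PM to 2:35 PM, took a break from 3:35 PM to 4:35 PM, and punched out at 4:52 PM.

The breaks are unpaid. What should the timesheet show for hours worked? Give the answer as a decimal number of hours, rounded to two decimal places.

The shift: 6:29 AM–4:52 PM = 10 h 23 min; less 135 min break → 8 h 8 min

8.13 hours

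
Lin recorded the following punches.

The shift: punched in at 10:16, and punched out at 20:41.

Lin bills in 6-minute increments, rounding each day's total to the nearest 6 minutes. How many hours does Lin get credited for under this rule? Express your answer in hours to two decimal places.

The shift: 10:16–20:41 = 10 h 25 min → rounds to 10 h 24 min

10.40 hours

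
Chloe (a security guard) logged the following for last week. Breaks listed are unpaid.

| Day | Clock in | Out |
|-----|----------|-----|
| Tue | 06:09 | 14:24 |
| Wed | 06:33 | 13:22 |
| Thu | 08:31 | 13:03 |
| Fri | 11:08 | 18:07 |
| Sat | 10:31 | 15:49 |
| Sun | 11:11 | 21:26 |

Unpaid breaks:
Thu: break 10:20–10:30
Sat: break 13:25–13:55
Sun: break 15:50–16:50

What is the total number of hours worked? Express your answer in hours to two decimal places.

40.47 hours

Tue: 06:09–14:24 = 8 h 15 min
Wed: 06:33–13:22 = 6 h 49 min
Thu: 08:31–13:03 = 4 h 32 min; less 10 min break → 4 h 22 min
Fri: 11:08–18:07 = 6 h 59 min
Sat: 10:31–15:49 = 5 h 18 min; less 30 min break → 4 h 48 min
Sun: 11:11–21:26 = 10 h 15 min; less 60 min break → 9 h 15 min
Total: 8 h 15 min + 6 h 49 min + 4 h 22 min + 6 h 59 min + 4 h 48 min + 9 h 15 min = 40 h 28 min.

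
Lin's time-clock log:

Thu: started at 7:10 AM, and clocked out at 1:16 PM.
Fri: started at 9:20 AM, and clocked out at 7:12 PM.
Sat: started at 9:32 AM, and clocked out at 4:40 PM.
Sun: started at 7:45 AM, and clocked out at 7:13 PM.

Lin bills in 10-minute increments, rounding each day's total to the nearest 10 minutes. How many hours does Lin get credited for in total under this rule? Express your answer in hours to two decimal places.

Thu: 7:10 AM–1:16 PM = 6 h 6 min → rounds to 6 h 10 min
Fri: 9:20 AM–7:12 PM = 9 h 52 min → rounds to 9 h 50 min
Sat: 9:32 AM–4:40 PM = 7 h 8 min → rounds to 7 h 10 min
Sun: 7:45 AM–7:13 PM = 11 h 28 min → rounds to 11 h 30 min
Total credited: 34 h 40 min.

34.67 hours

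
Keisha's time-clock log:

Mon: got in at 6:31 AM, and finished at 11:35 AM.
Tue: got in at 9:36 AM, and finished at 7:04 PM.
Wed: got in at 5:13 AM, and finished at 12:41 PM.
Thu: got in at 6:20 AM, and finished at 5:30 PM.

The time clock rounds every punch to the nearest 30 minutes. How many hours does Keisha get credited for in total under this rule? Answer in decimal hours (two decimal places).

33.00 hours

Mon: in 6:31 AM→6:30 AM, out 11:35 AM→11:30 AM; 5 h 0 min
Tue: in 9:36 AM→9:30 AM, out 7:04 PM→7:00 PM; 9 h 30 min
Wed: in 5:13 AM→5:00 AM, out 12:41 PM→12:30 PM; 7 h 30 min
Thu: in 6:20 AM→6:30 AM, out 5:30 PM→5:30 PM; 11 h 0 min
Total credited: 33 h 0 min.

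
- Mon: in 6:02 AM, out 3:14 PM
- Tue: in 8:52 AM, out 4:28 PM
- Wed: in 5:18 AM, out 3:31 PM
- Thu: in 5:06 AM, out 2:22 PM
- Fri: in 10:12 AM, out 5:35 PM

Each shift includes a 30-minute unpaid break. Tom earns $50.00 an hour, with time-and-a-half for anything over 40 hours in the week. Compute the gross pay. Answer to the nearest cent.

Mon: 6:02 AM–3:14 PM = 9 h 12 min; less 30 min break → 8 h 42 min
Tue: 8:52 AM–4:28 PM = 7 h 36 min; less 30 min break → 7 h 6 min
Wed: 5:18 AM–3:31 PM = 10 h 13 min; less 30 min break → 9 h 43 min
Thu: 5:06 AM–2:22 PM = 9 h 16 min; less 30 min break → 8 h 46 min
Fri: 10:12 AM–5:35 PM = 7 h 23 min; less 30 min break → 6 h 53 min
Total worked: 41 h 10 min = 2470 min.
Regular 40 h 0 min = 2400 min at $50.00/h; overtime 1 h 10 min = 70 min at $75.00/h.
Pay = (2400 × $50.00 + 70 × $75.00) ÷ 60 = $2087.50.

$2087.50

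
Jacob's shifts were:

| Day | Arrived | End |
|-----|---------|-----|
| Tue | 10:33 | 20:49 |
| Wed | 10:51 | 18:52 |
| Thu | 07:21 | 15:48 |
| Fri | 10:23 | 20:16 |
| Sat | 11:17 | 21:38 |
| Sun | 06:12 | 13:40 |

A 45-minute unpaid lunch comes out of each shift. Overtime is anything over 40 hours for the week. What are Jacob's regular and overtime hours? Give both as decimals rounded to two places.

Tue: 10:33–20:49 = 10 h 16 min; less 45 min break → 9 h 31 min
Wed: 10:51–18:52 = 8 h 1 min; less 45 min break → 7 h 16 min
Thu: 07:21–15:48 = 8 h 27 min; less 45 min break → 7 h 42 min
Fri: 10:23–20:16 = 9 h 53 min; less 45 min break → 9 h 8 min
Sat: 11:17–21:38 = 10 h 21 min; less 45 min break → 9 h 36 min
Sun: 06:12–13:40 = 7 h 28 min; less 45 min break → 6 h 43 min
Total worked: 49 h 56 min = 49.93 h.
Threshold 40 h → overtime 9 h 56 min, regular 40 h 0 min.

Regular 40.00 hours, overtime 9.93 hours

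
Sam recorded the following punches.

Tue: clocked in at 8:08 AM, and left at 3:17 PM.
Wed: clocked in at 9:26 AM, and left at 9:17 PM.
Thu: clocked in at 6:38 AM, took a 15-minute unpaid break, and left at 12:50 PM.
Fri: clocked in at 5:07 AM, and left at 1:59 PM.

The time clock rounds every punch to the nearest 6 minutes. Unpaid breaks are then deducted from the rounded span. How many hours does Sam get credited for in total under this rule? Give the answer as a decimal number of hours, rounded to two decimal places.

Tue: in 8:08 AM→8:06 AM, out 3:17 PM→3:18 PM; 7 h 12 min
Wed: in 9:26 AM→9:24 AM, out 9:17 PM→9:18 PM; 11 h 54 min
Thu: in 6:38 AM→6:36 AM, out 12:50 PM→12:48 PM; 6 h 12 min − 15 min = 5 h 57 min
Fri: in 5:07 AM→5:06 AM, out 1:59 PM→2:00 PM; 8 h 54 min
Total credited: 33 h 57 min.

33.95 hours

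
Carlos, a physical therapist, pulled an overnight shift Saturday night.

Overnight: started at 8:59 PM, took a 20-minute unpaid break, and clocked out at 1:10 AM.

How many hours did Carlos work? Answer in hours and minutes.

Overnight: 8:59 PM → midnight = 3 h 1 min; midnight → 1:10 AM = 1 h 10 min; span 4 h 11 min; less 20 min break → 3 h 51 min

3 h 51 min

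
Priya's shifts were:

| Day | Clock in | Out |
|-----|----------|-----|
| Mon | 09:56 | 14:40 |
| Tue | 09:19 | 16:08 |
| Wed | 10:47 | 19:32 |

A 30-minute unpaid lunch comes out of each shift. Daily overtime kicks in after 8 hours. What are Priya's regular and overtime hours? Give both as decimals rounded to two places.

Mon: 09:56–14:40 = 4 h 44 min; less 30 min break → 4 h 14 min
Tue: 09:19–16:08 = 6 h 49 min; less 30 min break → 6 h 19 min
Wed: 10:47–19:32 = 8 h 45 min; less 30 min break → 8 h 15 min
Mon reg 4 h 14 min / OT 0 h 0 min; Tue reg 6 h 19 min / OT 0 h 0 min; Wed reg 8 h 0 min / OT 0 h 15 min.
Totals: regular 18 h 33 min, overtime 0 h 15 min.

Regular 18.55 hours, overtime 0.25 hours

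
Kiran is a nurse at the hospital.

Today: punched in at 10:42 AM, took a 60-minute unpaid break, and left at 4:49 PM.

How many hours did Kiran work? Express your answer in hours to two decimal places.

Today: 10:42 AM–4:49 PM = 6 h 7 min; less 60 min break → 5 h 7 min

5.12 hours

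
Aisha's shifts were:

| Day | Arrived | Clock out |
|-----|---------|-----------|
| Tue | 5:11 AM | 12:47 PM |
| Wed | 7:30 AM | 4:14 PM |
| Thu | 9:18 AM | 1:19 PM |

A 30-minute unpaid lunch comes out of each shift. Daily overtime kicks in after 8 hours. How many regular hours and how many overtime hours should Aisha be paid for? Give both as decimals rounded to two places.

Tue: 5:11 AM–12:47 PM = 7 h 36 min; less 30 min break → 7 h 6 min
Wed: 7:30 AM–4:14 PM = 8 h 44 min; less 30 min break → 8 h 14 min
Thu: 9:18 AM–1:19 PM = 4 h 1 min; less 30 min break → 3 h 31 min
Tue reg 7 h 6 min / OT 0 h 0 min; Wed reg 8 h 0 min / OT 0 h 14 min; Thu reg 3 h 31 min / OT 0 h 0 min.
Totals: regular 18 h 37 min, overtime 0 h 14 min.

Regular 18.62 hours, overtime 0.23 hours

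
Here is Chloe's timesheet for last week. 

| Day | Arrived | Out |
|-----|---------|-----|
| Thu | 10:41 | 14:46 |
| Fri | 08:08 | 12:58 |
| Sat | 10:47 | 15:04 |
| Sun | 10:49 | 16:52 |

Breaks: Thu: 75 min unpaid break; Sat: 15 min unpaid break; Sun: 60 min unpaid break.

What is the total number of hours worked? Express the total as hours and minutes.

16 h 45 min

Thu: 10:41–14:46 = 4 h 5 min; less 75 min break → 2 h 50 min
Fri: 08:08–12:58 = 4 h 50 min
Sat: 10:47–15:04 = 4 h 17 min; less 15 min break → 4 h 2 min
Sun: 10:49–16:52 = 6 h 3 min; less 60 min break → 5 h 3 min
Total: 2 h 50 min + 4 h 50 min + 4 h 2 min + 5 h 3 min = 16 h 45 min.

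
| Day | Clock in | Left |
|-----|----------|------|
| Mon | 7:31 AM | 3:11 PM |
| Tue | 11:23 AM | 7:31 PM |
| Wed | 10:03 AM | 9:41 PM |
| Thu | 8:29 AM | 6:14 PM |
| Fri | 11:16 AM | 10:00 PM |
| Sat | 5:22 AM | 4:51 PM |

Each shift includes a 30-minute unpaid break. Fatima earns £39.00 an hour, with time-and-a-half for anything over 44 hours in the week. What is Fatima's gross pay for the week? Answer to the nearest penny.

£2441.40

Mon: 7:31 AM–3:11 PM = 7 h 40 min; less 30 min break → 7 h 10 min
Tue: 11:23 AM–7:31 PM = 8 h 8 min; less 30 min break → 7 h 38 min
Wed: 10:03 AM–9:41 PM = 11 h 38 min; less 30 min break → 11 h 8 min
Thu: 8:29 AM–6:14 PM = 9 h 45 min; less 30 min break → 9 h 15 min
Fri: 11:16 AM–10:00 PM = 10 h 44 min; less 30 min break → 10 h 14 min
Sat: 5:22 AM–4:51 PM = 11 h 29 min; less 30 min break → 10 h 59 min
Total worked: 56 h 24 min = 3384 min.
Regular 44 h 0 min = 2640 min at £39.00/h; overtime 12 h 24 min = 744 min at £58.50/h.
Pay = (2640 × £39.00 + 744 × £58.50) ÷ 60 = £2441.40.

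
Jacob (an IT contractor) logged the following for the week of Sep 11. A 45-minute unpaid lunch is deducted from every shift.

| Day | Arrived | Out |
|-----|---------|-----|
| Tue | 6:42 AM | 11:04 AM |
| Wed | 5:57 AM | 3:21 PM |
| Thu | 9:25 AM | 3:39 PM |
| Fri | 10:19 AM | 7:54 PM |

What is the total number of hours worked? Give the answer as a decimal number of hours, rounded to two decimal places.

Tue: 6:42 AM–11:04 AM = 4 h 22 min; less 45 min break → 3 h 37 min
Wed: 5:57 AM–3:21 PM = 9 h 24 min; less 45 min break → 8 h 39 min
Thu: 9:25 AM–3:39 PM = 6 h 14 min; less 45 min break → 5 h 29 min
Fri: 10:19 AM–7:54 PM = 9 h 35 min; less 45 min break → 8 h 50 min
Total: 3 h 37 min + 8 h 39 min + 5 h 29 min + 8 h 50 min = 26 h 35 min.

26.58 hours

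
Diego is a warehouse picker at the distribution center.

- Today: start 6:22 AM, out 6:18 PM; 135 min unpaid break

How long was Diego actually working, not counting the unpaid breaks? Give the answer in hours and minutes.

Today: 6:22 AM–6:18 PM = 11 h 56 min; less 135 min break → 9 h 41 min

9 h 41 min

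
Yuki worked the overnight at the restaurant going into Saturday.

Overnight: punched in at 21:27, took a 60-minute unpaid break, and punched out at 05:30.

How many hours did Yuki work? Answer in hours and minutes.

7 h 3 min

Overnight: 21:27 → midnight = 2 h 33 min; midnight → 05:30 = 5 h 30 min; span 8 h 3 min; less 60 min break → 7 h 3 min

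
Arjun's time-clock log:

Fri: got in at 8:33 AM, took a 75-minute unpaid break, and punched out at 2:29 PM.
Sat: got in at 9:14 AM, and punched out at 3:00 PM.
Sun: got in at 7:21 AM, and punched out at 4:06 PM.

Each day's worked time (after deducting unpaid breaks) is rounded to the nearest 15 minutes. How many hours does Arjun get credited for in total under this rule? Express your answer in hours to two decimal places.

19.25 hours

Fri: 8:33 AM–2:29 PM = 5 h 56 min − 75 min = 4 h 41 min → rounds to 4 h 45 min
Sat: 9:14 AM–3:00 PM = 5 h 46 min → rounds to 5 h 45 min
Sun: 7:21 AM–4:06 PM = 8 h 45 min → rounds to 8 h 45 min
Total credited: 19 h 15 min.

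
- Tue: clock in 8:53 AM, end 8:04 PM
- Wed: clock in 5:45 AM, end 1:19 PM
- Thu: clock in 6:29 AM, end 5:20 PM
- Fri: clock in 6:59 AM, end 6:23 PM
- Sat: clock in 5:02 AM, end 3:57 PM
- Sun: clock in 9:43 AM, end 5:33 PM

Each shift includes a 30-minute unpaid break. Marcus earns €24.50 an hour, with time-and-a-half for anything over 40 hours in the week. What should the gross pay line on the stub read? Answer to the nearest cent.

€1595.56

Tue: 8:53 AM–8:04 PM = 11 h 11 min; less 30 min break → 10 h 41 min
Wed: 5:45 AM–1:19 PM = 7 h 34 min; less 30 min break → 7 h 4 min
Thu: 6:29 AM–5:20 PM = 10 h 51 min; less 30 min break → 10 h 21 min
Fri: 6:59 AM–6:23 PM = 11 h 24 min; less 30 min break → 10 h 54 min
Sat: 5:02 AM–3:57 PM = 10 h 55 min; less 30 min break → 10 h 25 min
Sun: 9:43 AM–5:33 PM = 7 h 50 min; less 30 min break → 7 h 20 min
Total worked: 56 h 45 min = 3405 min.
Regular 40 h 0 min = 2400 min at €24.50/h; overtime 16 h 45 min = 1005 min at €36.75/h.
Pay = (2400 × €24.50 + 1005 × €36.75) ÷ 60 = €1595.56.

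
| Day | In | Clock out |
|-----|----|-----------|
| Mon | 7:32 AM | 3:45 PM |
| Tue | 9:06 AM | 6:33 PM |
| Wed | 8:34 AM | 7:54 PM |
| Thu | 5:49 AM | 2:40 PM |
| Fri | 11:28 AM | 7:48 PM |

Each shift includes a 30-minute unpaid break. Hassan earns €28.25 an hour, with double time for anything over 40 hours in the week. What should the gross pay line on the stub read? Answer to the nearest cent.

€1338.11

Mon: 7:32 AM–3:45 PM = 8 h 13 min; less 30 min break → 7 h 43 min
Tue: 9:06 AM–6:33 PM = 9 h 27 min; less 30 min break → 8 h 57 min
Wed: 8:34 AM–7:54 PM = 11 h 20 min; less 30 min break → 10 h 50 min
Thu: 5:49 AM–2:40 PM = 8 h 51 min; less 30 min break → 8 h 21 min
Fri: 11:28 AM–7:48 PM = 8 h 20 min; less 30 min break → 7 h 50 min
Total worked: 43 h 41 min = 2621 min.
Regular 40 h 0 min = 2400 min at €28.25/h; overtime 3 h 41 min = 221 min at €56.50/h.
Pay = (2400 × €28.25 + 221 × €56.50) ÷ 60 = €1338.11.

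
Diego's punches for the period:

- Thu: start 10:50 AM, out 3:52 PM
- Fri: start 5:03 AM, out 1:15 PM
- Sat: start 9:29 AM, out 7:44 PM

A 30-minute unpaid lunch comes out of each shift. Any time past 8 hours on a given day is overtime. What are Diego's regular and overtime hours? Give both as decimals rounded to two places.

Thu: 10:50 AM–3:52 PM = 5 h 2 min; less 30 min break → 4 h 32 min
Fri: 5:03 AM–1:15 PM = 8 h 12 min; less 30 min break → 7 h 42 min
Sat: 9:29 AM–7:44 PM = 10 h 15 min; less 30 min break → 9 h 45 min
Thu reg 4 h 32 min / OT 0 h 0 min; Fri reg 7 h 42 min / OT 0 h 0 min; Sat reg 8 h 0 min / OT 1 h 45 min.
Totals: regular 20 h 14 min, overtime 1 h 45 min.

Regular 20.23 hours, overtime 1.75 hours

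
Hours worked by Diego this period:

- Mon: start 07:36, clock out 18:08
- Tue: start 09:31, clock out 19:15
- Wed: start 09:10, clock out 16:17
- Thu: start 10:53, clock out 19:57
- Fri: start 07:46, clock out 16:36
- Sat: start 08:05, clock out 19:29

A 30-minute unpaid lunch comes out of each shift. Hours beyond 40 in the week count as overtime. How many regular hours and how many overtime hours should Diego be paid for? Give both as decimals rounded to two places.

Mon: 07:36–18:08 = 10 h 32 min; less 30 min break → 10 h 2 min
Tue: 09:31–19:15 = 9 h 44 min; less 30 min break → 9 h 14 min
Wed: 09:10–16:17 = 7 h 7 min; less 30 min break → 6 h 37 min
Thu: 10:53–19:57 = 9 h 4 min; less 30 min break → 8 h 34 min
Fri: 07:46–16:36 = 8 h 50 min; less 30 min break → 8 h 20 min
Sat: 08:05–19:29 = 11 h 24 min; less 30 min break → 10 h 54 min
Total worked: 53 h 41 min = 53.68 h.
Threshold 40 h → overtime 13 h 41 min, regular 40 h 0 min.

Regular 40.00 hours, overtime 13.68 hours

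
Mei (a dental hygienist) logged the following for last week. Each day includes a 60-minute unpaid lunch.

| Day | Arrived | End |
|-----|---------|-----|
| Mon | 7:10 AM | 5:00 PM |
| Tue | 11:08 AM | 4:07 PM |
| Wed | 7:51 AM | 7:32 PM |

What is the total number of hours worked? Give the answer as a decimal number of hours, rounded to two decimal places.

Mon: 7:10 AM–5:00 PM = 9 h 50 min; less 60 min break → 8 h 50 min
Tue: 11:08 AM–4:07 PM = 4 h 59 min; less 60 min break → 3 h 59 min
Wed: 7:51 AM–7:32 PM = 11 h 41 min; less 60 min break → 10 h 41 min
Total: 8 h 50 min + 3 h 59 min + 10 h 41 min = 23 h 30 min.

23.50 hours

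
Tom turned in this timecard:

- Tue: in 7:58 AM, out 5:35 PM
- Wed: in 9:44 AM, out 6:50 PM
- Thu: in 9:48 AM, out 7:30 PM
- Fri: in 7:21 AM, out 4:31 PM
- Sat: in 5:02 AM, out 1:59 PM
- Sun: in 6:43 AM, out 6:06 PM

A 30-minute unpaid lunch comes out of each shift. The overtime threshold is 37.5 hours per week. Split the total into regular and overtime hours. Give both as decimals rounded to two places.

Tue: 7:58 AM–5:35 PM = 9 h 37 min; less 30 min break → 9 h 7 min
Wed: 9:44 AM–6:50 PM = 9 h 6 min; less 30 min break → 8 h 36 min
Thu: 9:48 AM–7:30 PM = 9 h 42 min; less 30 min break → 9 h 12 min
Fri: 7:21 AM–4:31 PM = 9 h 10 min; less 30 min break → 8 h 40 min
Sat: 5:02 AM–1:59 PM = 8 h 57 min; less 30 min break → 8 h 27 min
Sun: 6:43 AM–6:06 PM = 11 h 23 min; less 30 min break → 10 h 53 min
Total worked: 54 h 55 min = 54.92 h.
Threshold 37.5 h → overtime 17 h 25 min, regular 37 h 30 min.

Regular 37.50 hours, overtime 17.42 hours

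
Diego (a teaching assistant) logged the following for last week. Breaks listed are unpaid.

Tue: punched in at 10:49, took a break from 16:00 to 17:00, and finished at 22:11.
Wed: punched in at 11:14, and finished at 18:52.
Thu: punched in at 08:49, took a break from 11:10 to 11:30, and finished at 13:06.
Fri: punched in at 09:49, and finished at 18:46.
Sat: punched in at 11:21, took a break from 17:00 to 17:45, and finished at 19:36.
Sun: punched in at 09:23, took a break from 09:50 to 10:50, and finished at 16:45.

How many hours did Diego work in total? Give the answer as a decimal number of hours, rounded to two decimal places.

44.77 hours

Tue: 10:49–22:11 = 11 h 22 min; less 60 min break → 10 h 22 min
Wed: 11:14–18:52 = 7 h 38 min
Thu: 08:49–13:06 = 4 h 17 min; less 20 min break → 3 h 57 min
Fri: 09:49–18:46 = 8 h 57 min
Sat: 11:21–19:36 = 8 h 15 min; less 45 min break → 7 h 30 min
Sun: 09:23–16:45 = 7 h 22 min; less 60 min break → 6 h 22 min
Total: 10 h 22 min + 7 h 38 min + 3 h 57 min + 8 h 57 min + 7 h 30 min + 6 h 22 min = 44 h 46 min.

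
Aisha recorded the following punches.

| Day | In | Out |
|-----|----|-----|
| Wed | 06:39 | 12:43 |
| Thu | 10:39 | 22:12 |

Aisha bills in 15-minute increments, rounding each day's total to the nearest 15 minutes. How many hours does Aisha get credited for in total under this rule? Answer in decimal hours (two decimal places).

Wed: 06:39–12:43 = 6 h 4 min → rounds to 6 h 0 min
Thu: 10:39–22:12 = 11 h 33 min → rounds to 11 h 30 min
Total credited: 17 h 30 min.

17.50 hours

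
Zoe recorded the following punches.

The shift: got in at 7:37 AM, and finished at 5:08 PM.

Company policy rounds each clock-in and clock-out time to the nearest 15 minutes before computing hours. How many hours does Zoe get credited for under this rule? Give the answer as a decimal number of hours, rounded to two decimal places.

The shift: in 7:37 AM→7:30 AM, out 5:08 PM→5:15 PM; 9 h 45 min

9.75 hours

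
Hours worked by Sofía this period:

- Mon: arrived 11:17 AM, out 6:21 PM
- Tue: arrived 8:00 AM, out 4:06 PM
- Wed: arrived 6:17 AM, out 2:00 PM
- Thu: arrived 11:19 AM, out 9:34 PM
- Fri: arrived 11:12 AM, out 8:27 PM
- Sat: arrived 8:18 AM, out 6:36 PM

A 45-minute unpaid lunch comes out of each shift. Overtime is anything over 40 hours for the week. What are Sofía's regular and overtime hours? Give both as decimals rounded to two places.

Mon: 11:17 AM–6:21 PM = 7 h 4 min; less 45 min break → 6 h 19 min
Tue: 8:00 AM–4:06 PM = 8 h 6 min; less 45 min break → 7 h 21 min
Wed: 6:17 AM–2:00 PM = 7 h 43 min; less 45 min break → 6 h 58 min
Thu: 11:19 AM–9:34 PM = 10 h 15 min; less 45 min break → 9 h 30 min
Fri: 11:12 AM–8:27 PM = 9 h 15 min; less 45 min break → 8 h 30 min
Sat: 8:18 AM–6:36 PM = 10 h 18 min; less 45 min break → 9 h 33 min
Total worked: 48 h 11 min = 48.18 h.
Threshold 40 h → overtime 8 h 11 min, regular 40 h 0 min.

Regular 40.00 hours, overtime 8.18 hours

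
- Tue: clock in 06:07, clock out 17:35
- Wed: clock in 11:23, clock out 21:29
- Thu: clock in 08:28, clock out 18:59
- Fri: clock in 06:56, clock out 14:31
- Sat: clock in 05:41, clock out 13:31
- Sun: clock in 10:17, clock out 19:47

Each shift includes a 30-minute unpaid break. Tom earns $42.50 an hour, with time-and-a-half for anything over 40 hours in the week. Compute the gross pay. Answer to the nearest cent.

Tue: 06:07–17:35 = 11 h 28 min; less 30 min break → 10 h 58 min
Wed: 11:23–21:29 = 10 h 6 min; less 30 min break → 9 h 36 min
Thu: 08:28–18:59 = 10 h 31 min; less 30 min break → 10 h 1 min
Fri: 06:56–14:31 = 7 h 35 min; less 30 min break → 7 h 5 min
Sat: 05:41–13:31 = 7 h 50 min; less 30 min break → 7 h 20 min
Sun: 10:17–19:47 = 9 h 30 min; less 30 min break → 9 h 0 min
Total worked: 54 h 0 min = 3240 min.
Regular 40 h 0 min = 2400 min at $42.50/h; overtime 14 h 0 min = 840 min at $63.75/h.
Pay = (2400 × $42.50 + 840 × $63.75) ÷ 60 = $2592.50.

$2592.50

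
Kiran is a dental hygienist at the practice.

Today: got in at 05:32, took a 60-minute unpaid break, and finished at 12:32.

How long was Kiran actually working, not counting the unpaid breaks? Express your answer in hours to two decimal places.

Today: 05:32–12:32 = 7 h 0 min; less 60 min break → 6 h 0 min

6.00 hours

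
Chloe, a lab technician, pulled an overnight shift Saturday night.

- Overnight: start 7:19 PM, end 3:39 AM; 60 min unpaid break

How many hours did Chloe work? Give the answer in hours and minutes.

Overnight: 7:19 PM → midnight = 4 h 41 min; midnight → 3:39 AM = 3 h 39 min; span 8 h 20 min; less 60 min break → 7 h 20 min

7 h 20 min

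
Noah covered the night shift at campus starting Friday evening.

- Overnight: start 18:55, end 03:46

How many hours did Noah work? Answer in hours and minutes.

Overnight: 18:55 → midnight = 5 h 5 min; midnight → 03:46 = 3 h 46 min; span 8 h 51 min

8 h 51 min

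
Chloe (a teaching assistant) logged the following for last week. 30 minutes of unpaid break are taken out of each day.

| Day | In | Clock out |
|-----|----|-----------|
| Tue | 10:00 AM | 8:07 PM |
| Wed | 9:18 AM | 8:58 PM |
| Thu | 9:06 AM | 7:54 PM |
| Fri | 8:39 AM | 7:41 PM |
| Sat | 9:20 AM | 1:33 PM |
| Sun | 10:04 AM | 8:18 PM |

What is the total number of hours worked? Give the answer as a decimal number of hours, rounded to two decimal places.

55.07 hours

Tue: 10:00 AM–8:07 PM = 10 h 7 min; less 30 min break → 9 h 37 min
Wed: 9:18 AM–8:58 PM = 11 h 40 min; less 30 min break → 11 h 10 min
Thu: 9:06 AM–7:54 PM = 10 h 48 min; less 30 min break → 10 h 18 min
Fri: 8:39 AM–7:41 PM = 11 h 2 min; less 30 min break → 10 h 32 min
Sat: 9:20 AM–1:33 PM = 4 h 13 min; less 30 min break → 3 h 43 min
Sun: 10:04 AM–8:18 PM = 10 h 14 min; less 30 min break → 9 h 44 min
Total: 9 h 37 min + 11 h 10 min + 10 h 18 min + 10 h 32 min + 3 h 43 min + 9 h 44 min = 55 h 4 min.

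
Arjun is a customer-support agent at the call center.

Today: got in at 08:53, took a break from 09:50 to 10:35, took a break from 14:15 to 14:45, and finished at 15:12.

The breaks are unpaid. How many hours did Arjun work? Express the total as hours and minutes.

5 h 4 min

Today: 08:53–15:12 = 6 h 19 min; less 75 min break → 5 h 4 min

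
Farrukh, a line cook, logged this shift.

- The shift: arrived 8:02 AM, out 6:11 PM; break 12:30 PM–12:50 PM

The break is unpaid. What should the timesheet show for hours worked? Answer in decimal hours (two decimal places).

9.82 hours

The shift: 8:02 AM–6:11 PM = 10 h 9 min; less 20 min break → 9 h 49 min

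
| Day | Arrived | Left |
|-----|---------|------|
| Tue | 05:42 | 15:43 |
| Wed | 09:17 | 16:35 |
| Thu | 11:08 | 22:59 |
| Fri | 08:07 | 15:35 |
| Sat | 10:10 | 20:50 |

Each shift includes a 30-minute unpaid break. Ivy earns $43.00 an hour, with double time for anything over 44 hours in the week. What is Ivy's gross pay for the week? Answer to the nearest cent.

$1960.80

Tue: 05:42–15:43 = 10 h 1 min; less 30 min break → 9 h 31 min
Wed: 09:17–16:35 = 7 h 18 min; less 30 min break → 6 h 48 min
Thu: 11:08–22:59 = 11 h 51 min; less 30 min break → 11 h 21 min
Fri: 08:07–15:35 = 7 h 28 min; less 30 min break → 6 h 58 min
Sat: 10:10–20:50 = 10 h 40 min; less 30 min break → 10 h 10 min
Total worked: 44 h 48 min = 2688 min.
Regular 44 h 0 min = 2640 min at $43.00/h; overtime 0 h 48 min = 48 min at $86.00/h.
Pay = (2640 × $43.00 + 48 × $86.00) ÷ 60 = $1960.80.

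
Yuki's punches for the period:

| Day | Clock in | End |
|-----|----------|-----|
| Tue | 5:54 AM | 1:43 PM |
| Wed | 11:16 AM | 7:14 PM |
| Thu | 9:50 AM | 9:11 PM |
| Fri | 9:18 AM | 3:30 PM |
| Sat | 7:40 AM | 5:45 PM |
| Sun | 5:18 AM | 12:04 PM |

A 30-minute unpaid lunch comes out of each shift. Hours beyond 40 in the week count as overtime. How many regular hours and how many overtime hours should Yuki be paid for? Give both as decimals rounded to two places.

Tue: 5:54 AM–1:43 PM = 7 h 49 min; less 30 min break → 7 h 19 min
Wed: 11:16 AM–7:14 PM = 7 h 58 min; less 30 min break → 7 h 28 min
Thu: 9:50 AM–9:11 PM = 11 h 21 min; less 30 min break → 10 h 51 min
Fri: 9:18 AM–3:30 PM = 6 h 12 min; less 30 min break → 5 h 42 min
Sat: 7:40 AM–5:45 PM = 10 h 5 min; less 30 min break → 9 h 35 min
Sun: 5:18 AM–12:04 PM = 6 h 46 min; less 30 min break → 6 h 16 min
Total worked: 47 h 11 min = 47.18 h.
Threshold 40 h → overtime 7 h 11 min, regular 40 h 0 min.

Regular 40.00 hours, overtime 7.18 hours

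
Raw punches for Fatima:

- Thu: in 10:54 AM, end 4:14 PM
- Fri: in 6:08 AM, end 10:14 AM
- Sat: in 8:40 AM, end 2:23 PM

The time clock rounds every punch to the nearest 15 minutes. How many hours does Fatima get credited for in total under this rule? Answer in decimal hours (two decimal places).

Thu: in 10:54 AM→11:00 AM, out 4:14 PM→4:15 PM; 5 h 15 min
Fri: in 6:08 AM→6:15 AM, out 10:14 AM→10:15 AM; 4 h 0 min
Sat: in 8:40 AM→8:45 AM, out 2:23 PM→2:30 PM; 5 h 45 min
Total credited: 15 h 0 min.

15.00 hours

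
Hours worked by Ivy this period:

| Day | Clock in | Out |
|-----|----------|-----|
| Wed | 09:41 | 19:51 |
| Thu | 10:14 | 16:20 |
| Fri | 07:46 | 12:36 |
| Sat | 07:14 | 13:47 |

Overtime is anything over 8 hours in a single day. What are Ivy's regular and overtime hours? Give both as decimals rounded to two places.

Wed: 09:41–19:51 = 10 h 10 min
Thu: 10:14–16:20 = 6 h 6 min
Fri: 07:46–12:36 = 4 h 50 min
Sat: 07:14–13:47 = 6 h 33 min
Wed reg 8 h 0 min / OT 2 h 10 min; Thu reg 6 h 6 min / OT 0 h 0 min; Fri reg 4 h 50 min / OT 0 h 0 min; Sat reg 6 h 33 min / OT 0 h 0 min.
Totals: regular 25 h 29 min, overtime 2 h 10 min.

Regular 25.48 hours, overtime 2.17 hours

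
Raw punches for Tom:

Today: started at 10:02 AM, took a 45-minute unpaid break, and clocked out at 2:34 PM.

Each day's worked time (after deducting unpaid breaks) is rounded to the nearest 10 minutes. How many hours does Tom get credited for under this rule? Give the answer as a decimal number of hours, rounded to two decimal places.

3.83 hours

Today: 10:02 AM–2:34 PM = 4 h 32 min − 45 min = 3 h 47 min → rounds to 3 h 50 min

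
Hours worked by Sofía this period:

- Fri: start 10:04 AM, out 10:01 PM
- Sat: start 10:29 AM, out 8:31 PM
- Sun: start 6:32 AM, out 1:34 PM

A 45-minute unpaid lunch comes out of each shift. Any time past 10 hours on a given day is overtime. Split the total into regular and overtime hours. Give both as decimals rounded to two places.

Regular 25.57 hours, overtime 1.20 hours

Fri: 10:04 AM–10:01 PM = 11 h 57 min; less 45 min break → 11 h 12 min
Sat: 10:29 AM–8:31 PM = 10 h 2 min; less 45 min break → 9 h 17 min
Sun: 6:32 AM–1:34 PM = 7 h 2 min; less 45 min break → 6 h 17 min
Fri reg 10 h 0 min / OT 1 h 12 min; Sat reg 9 h 17 min / OT 0 h 0 min; Sun reg 6 h 17 min / OT 0 h 0 min.
Totals: regular 25 h 34 min, overtime 1 h 12 min.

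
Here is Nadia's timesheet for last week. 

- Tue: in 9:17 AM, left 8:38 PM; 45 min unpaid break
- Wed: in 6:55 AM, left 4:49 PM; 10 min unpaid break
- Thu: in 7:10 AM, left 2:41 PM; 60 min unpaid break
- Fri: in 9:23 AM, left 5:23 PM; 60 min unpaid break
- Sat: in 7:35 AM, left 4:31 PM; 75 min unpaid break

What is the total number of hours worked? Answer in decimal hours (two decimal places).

Tue: 9:17 AM–8:38 PM = 11 h 21 min; less 45 min break → 10 h 36 min
Wed: 6:55 AM–4:49 PM = 9 h 54 min; less 10 min break → 9 h 44 min
Thu: 7:10 AM–2:41 PM = 7 h 31 min; less 60 min break → 6 h 31 min
Fri: 9:23 AM–5:23 PM = 8 h 0 min; less 60 min break → 7 h 0 min
Sat: 7:35 AM–4:31 PM = 8 h 56 min; less 75 min break → 7 h 41 min
Total: 10 h 36 min + 9 h 44 min + 6 h 31 min + 7 h 0 min + 7 h 41 min = 41 h 32 min.

41.53 hours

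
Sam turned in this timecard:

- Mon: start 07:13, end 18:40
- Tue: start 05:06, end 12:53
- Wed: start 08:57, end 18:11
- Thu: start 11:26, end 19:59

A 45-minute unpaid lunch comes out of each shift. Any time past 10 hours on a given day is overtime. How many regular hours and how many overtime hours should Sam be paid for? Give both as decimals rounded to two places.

Regular 33.32 hours, overtime 0.70 hours

Mon: 07:13–18:40 = 11 h 27 min; less 45 min break → 10 h 42 min
Tue: 05:06–12:53 = 7 h 47 min; less 45 min break → 7 h 2 min
Wed: 08:57–18:11 = 9 h 14 min; less 45 min break → 8 h 29 min
Thu: 11:26–19:59 = 8 h 33 min; less 45 min break → 7 h 48 min
Mon reg 10 h 0 min / OT 0 h 42 min; Tue reg 7 h 2 min / OT 0 h 0 min; Wed reg 8 h 29 min / OT 0 h 0 min; Thu reg 7 h 48 min / OT 0 h 0 min.
Totals: regular 33 h 19 min, overtime 0 h 42 min.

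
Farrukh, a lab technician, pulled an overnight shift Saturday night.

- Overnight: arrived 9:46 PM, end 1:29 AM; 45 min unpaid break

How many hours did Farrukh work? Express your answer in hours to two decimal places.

Overnight: 9:46 PM → midnight = 2 h 14 min; midnight → 1:29 AM = 1 h 29 min; span 3 h 43 min; less 45 min break → 2 h 58 min

2.97 hours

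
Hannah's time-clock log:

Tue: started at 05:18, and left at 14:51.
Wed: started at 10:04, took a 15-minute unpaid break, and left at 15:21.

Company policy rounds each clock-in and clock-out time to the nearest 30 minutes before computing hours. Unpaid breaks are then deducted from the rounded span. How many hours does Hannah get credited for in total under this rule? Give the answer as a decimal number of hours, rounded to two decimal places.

Tue: in 05:18→05:30, out 14:51→15:00; 9 h 30 min
Wed: in 10:04→10:00, out 15:21→15:30; 5 h 30 min − 15 min = 5 h 15 min
Total credited: 14 h 45 min.

14.75 hours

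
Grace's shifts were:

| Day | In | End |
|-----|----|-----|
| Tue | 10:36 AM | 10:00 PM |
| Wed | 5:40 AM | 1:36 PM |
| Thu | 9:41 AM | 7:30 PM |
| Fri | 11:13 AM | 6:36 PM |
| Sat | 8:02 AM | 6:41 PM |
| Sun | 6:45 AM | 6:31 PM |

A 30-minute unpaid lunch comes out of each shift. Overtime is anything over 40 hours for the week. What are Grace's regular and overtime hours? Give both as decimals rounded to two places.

Tue: 10:36 AM–10:00 PM = 11 h 24 min; less 30 min break → 10 h 54 min
Wed: 5:40 AM–1:36 PM = 7 h 56 min; less 30 min break → 7 h 26 min
Thu: 9:41 AM–7:30 PM = 9 h 49 min; less 30 min break → 9 h 19 min
Fri: 11:13 AM–6:36 PM = 7 h 23 min; less 30 min break → 6 h 53 min
Sat: 8:02 AM–6:41 PM = 10 h 39 min; less 30 min break → 10 h 9 min
Sun: 6:45 AM–6:31 PM = 11 h 46 min; less 30 min break → 11 h 16 min
Total worked: 55 h 57 min = 55.95 h.
Threshold 40 h → overtime 15 h 57 min, regular 40 h 0 min.

Regular 40.00 hours, overtime 15.95 hours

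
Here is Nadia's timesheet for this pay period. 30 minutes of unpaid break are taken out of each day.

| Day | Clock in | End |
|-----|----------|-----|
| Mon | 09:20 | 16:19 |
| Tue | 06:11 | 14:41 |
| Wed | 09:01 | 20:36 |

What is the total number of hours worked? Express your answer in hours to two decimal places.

25.57 hours

Mon: 09:20–16:19 = 6 h 59 min; less 30 min break → 6 h 29 min
Tue: 06:11–14:41 = 8 h 30 min; less 30 min break → 8 h 0 min
Wed: 09:01–20:36 = 11 h 35 min; less 30 min break → 11 h 5 min
Total: 6 h 29 min + 8 h 0 min + 11 h 5 min = 25 h 34 min.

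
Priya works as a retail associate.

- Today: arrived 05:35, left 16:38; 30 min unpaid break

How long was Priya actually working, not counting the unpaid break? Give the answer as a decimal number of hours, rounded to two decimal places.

10.55 hours

Today: 05:35–16:38 = 11 h 3 min; less 30 min break → 10 h 33 min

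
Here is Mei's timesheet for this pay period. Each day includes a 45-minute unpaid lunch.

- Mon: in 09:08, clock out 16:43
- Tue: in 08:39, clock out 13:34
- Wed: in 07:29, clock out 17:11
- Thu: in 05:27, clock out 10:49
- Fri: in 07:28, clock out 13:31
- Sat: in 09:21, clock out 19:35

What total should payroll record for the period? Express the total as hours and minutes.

39 h 21 min

Mon: 09:08–16:43 = 7 h 35 min; less 45 min break → 6 h 50 min
Tue: 08:39–13:34 = 4 h 55 min; less 45 min break → 4 h 10 min
Wed: 07:29–17:11 = 9 h 42 min; less 45 min break → 8 h 57 min
Thu: 05:27–10:49 = 5 h 22 min; less 45 min break → 4 h 37 min
Fri: 07:28–13:31 = 6 h 3 min; less 45 min break → 5 h 18 min
Sat: 09:21–19:35 = 10 h 14 min; less 45 min break → 9 h 29 min
Total: 6 h 50 min + 4 h 10 min + 8 h 57 min + 4 h 37 min + 5 h 18 min + 9 h 29 min = 39 h 21 min.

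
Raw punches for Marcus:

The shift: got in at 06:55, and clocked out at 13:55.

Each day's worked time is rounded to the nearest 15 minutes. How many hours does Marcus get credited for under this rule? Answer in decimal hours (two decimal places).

7.00 hours

The shift: 06:55–13:55 = 7 h 0 min → rounds to 7 h 0 min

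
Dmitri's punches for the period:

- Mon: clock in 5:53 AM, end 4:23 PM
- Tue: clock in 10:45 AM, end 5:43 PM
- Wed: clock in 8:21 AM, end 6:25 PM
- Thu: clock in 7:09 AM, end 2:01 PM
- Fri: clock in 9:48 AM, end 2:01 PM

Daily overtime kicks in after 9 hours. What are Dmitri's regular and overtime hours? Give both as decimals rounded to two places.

Mon: 5:53 AM–4:23 PM = 10 h 30 min
Tue: 10:45 AM–5:43 PM = 6 h 58 min
Wed: 8:21 AM–6:25 PM = 10 h 4 min
Thu: 7:09 AM–2:01 PM = 6 h 52 min
Fri: 9:48 AM–2:01 PM = 4 h 13 min
Mon reg 9 h 0 min / OT 1 h 30 min; Tue reg 6 h 58 min / OT 0 h 0 min; Wed reg 9 h 0 min / OT 1 h 4 min; Thu reg 6 h 52 min / OT 0 h 0 min; Fri reg 4 h 13 min / OT 0 h 0 min.
Totals: regular 36 h 3 min, overtime 2 h 34 min.

Regular 36.05 hours, overtime 2.57 hours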